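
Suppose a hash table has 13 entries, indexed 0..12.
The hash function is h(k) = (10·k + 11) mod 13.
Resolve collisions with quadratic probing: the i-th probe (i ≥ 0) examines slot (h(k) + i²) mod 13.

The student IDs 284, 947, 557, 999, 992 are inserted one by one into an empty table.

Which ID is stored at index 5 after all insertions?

947

284 hashes to 4; slot 4 is free → place at 4.
947 hashes to 4; 4 taken → place at 5.
557 hashes to 4; 4,5 taken → place at 8.
999 hashes to 4; 4,5,8 taken → place at 0.
992 hashes to 12; slot 12 is free → place at 12.
Table: [999, -, -, -, 284, 947, -, -, 557, -, -, -, 992]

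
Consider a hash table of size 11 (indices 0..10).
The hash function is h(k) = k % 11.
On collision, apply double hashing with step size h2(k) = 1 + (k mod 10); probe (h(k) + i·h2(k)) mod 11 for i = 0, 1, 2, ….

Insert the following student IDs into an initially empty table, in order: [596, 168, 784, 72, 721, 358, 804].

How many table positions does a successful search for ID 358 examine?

2

596 hashes to 2; slot 2 is free => place at 2.
168 hashes to 3; slot 3 is free => place at 3.
784 hashes to 3, h2=5; 3 taken => place at 8.
72 hashes to 6; slot 6 is free => place at 6.
721 hashes to 6, h2=2; 6,8 taken => place at 10.
358 hashes to 6, h2=9; 6 taken => place at 4.
804 hashes to 1; slot 1 is free => place at 1.
Table: [., 804, 596, 168, 358, ., 72, ., 784, ., 721]
Lookup 358: h=6, h2=9, probe 6,4 → found at 4.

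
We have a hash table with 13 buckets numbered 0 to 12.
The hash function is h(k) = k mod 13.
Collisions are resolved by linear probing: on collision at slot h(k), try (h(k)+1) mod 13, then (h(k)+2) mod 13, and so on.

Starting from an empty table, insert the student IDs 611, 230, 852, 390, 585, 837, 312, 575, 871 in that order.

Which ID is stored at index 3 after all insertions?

312

611: h=0 => slot 0
230: h=9 => slot 9
852: h=7 => slot 7
390: h=0, probe 0,1 => slot 1
585: h=0, probe 0,1,2 => slot 2
837: h=5 => slot 5
312: h=0, probe 0,1,2,3 => slot 3
575: h=3, probe 3,4 => slot 4
871: h=0, probe 0,1,2,3,4,5,6 => slot 6
Table: [611, 390, 585, 312, 575, 837, 871, 852, —, 230, —, —, —]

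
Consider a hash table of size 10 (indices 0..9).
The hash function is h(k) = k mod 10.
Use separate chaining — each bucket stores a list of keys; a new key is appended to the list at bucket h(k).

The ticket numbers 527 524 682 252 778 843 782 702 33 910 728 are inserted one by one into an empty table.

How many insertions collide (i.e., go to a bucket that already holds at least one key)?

5

527 → bucket 7
524 → bucket 4
682 → bucket 2
252 → bucket 2 (collision)
778 → bucket 8
843 → bucket 3
782 → bucket 2 (collision)
702 → bucket 2 (collision)
33 → bucket 3 (collision)
910 → bucket 0
728 → bucket 8 (collision)
Final buckets:
0: 910
1: —
2: 682 -> 252 -> 782 -> 702
3: 843 -> 33
4: 524
5: —
6: —
7: 527
8: 778 -> 728
9: —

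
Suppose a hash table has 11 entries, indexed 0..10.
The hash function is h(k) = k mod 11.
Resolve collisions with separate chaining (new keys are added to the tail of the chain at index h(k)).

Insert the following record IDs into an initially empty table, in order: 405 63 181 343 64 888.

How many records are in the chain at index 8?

405 -> bucket 9
63 -> bucket 8
181 -> bucket 5
343 -> bucket 2
64 -> bucket 9 (collision)
888 -> bucket 8 (collision)
Final buckets:
0: —
1: —
2: 343
3: —
4: —
5: 181
6: —
7: —
8: 63 -> 888
9: 405 -> 64
10: —

2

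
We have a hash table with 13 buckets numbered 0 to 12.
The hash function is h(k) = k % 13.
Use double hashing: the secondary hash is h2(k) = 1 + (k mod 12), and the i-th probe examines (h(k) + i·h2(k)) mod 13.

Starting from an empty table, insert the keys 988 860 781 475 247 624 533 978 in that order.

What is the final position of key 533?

988: h=0 → slot 0
860: h=2 → slot 2
781: h=1 → slot 1
475: h=7 → slot 7
247: h=0, h2=8, probe 0,8 → slot 8
624: h=0, h2=1, probe 0,1,2,3 → slot 3
533: h=0, h2=6, probe 0,6 → slot 6
978: h=3, h2=7, probe 3,10 → slot 10
Table: [988, 781, 860, 624, ., ., 533, 475, 247, ., 978, ., .]

6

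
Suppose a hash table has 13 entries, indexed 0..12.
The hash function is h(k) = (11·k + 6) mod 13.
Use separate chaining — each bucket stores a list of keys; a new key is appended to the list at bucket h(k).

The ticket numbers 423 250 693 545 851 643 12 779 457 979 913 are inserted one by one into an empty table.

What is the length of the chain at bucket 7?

423 → bucket 5
250 → bucket 0
693 → bucket 11
545 → bucket 8
851 → bucket 7
643 → bucket 7 (collision)
12 → bucket 8 (collision)
779 → bucket 8 (collision)
457 → bucket 2
979 → bucket 11 (collision)
913 → bucket 0 (collision)
Final buckets:
0: 250 -> 913
1: -
2: 457
3: -
4: -
5: 423
6: -
7: 851 -> 643
8: 545 -> 12 -> 779
9: -
10: -
11: 693 -> 979
12: -

2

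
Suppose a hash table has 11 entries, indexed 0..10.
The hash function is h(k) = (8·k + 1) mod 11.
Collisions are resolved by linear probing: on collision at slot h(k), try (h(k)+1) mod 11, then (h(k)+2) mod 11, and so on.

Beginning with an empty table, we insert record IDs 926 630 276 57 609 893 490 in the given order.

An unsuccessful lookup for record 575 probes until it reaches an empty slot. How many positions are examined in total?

2

926 hashes to 6; slot 6 is free -> place at 6.
630 hashes to 3; slot 3 is free -> place at 3.
276 hashes to 9; slot 9 is free -> place at 9.
57 hashes to 6; 6 taken -> place at 7.
609 hashes to 0; slot 0 is free -> place at 0.
893 hashes to 6; 6,7 taken -> place at 8.
490 hashes to 5; slot 5 is free -> place at 5.
Table: [609, ., ., 630, ., 490, 926, 57, 893, 276, .]
Lookup 575: h=3, probe 3,4 → slot 4 empty, not found.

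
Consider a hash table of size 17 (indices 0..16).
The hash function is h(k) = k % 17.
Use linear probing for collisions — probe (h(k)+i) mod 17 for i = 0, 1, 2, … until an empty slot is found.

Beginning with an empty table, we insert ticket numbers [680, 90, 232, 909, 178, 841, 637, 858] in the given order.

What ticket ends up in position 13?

858

Insert 680: h=0, slot 0 empty -> index 0.
Insert 90: h=5, slot 5 empty -> index 5.
Insert 232: h=11, slot 11 empty -> index 11.
Insert 909: h=8, slot 8 empty -> index 8.
Insert 178: h=8, slot 8 occupied -> index 9.
Insert 841: h=8, slots 8,9 occupied -> index 10.
Insert 637: h=8, slots 8,9,10,11 occupied -> index 12.
Insert 858: h=8, slots 8,9,10,11,12 occupied -> index 13.
Table: [680, _, _, _, _, 90, _, _, 909, 178, 841, 232, 637, 858, _, _, _]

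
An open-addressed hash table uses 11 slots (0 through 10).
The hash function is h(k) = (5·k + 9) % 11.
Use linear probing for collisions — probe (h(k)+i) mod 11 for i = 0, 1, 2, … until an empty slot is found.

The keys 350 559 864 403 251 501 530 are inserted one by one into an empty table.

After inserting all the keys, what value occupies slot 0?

350 hashes to 10; slot 10 is free → place at 10.
559 hashes to 10; 10 taken → place at 0.
864 hashes to 6; slot 6 is free → place at 6.
403 hashes to 0; 0 taken → place at 1.
251 hashes to 10; 10,0,1 taken → place at 2.
501 hashes to 6; 6 taken → place at 7.
530 hashes to 8; slot 8 is free → place at 8.
Table: [559, 403, 251, ., ., ., 864, 501, 530, ., 350]

559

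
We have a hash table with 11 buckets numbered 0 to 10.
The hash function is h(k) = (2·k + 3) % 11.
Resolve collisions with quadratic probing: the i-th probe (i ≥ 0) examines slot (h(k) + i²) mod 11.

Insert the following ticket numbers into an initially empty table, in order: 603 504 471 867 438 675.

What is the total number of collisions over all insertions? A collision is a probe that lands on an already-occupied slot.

11

603 hashes to 10; slot 10 is free → place at 10.
504 hashes to 10; 10 taken → place at 0.
471 hashes to 10; 10,0 taken → place at 3.
867 hashes to 10; 10,0,3 taken → place at 8.
438 hashes to 10; 10,0,3,8 taken → place at 4.
675 hashes to 0; 0 taken → place at 1.
Table: [504, 675, ., 471, 438, ., ., ., 867, ., 603]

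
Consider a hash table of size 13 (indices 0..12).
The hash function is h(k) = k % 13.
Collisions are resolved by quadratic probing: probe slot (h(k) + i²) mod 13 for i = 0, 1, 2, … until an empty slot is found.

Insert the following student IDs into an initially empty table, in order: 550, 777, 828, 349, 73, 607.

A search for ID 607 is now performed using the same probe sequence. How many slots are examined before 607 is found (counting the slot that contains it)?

550 hashes to 4; slot 4 is free => place at 4.
777 hashes to 10; slot 10 is free => place at 10.
828 hashes to 9; slot 9 is free => place at 9.
349 hashes to 11; slot 11 is free => place at 11.
73 hashes to 8; slot 8 is free => place at 8.
607 hashes to 9; 9,10 taken => place at 0.
Table: [607, ∅, ∅, ∅, 550, ∅, ∅, ∅, 73, 828, 777, 349, ∅]
Lookup 607: h=9, probe 9,10,0 → found at 0.

3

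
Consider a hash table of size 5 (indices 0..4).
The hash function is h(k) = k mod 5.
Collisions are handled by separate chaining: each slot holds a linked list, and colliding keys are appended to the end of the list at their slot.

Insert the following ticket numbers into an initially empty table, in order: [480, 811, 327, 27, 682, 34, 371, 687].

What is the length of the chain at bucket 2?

480 -> bucket 0
811 -> bucket 1
327 -> bucket 2
27 -> bucket 2 (collision)
682 -> bucket 2 (collision)
34 -> bucket 4
371 -> bucket 1 (collision)
687 -> bucket 2 (collision)
Final buckets:
0: 480
1: 811 -> 371
2: 327 -> 27 -> 682 -> 687
3: ∅
4: 34

4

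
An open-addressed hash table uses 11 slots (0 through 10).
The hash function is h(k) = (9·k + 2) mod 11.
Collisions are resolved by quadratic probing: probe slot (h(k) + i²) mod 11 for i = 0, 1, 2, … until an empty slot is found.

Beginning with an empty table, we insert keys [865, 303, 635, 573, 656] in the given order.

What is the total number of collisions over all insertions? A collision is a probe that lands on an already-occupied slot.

2

865: h=10 → slot 10
303: h=1 → slot 1
635: h=8 → slot 8
573: h=0 → slot 0
656: h=10, probe 10,0,3 → slot 3
Table: [573, 303, ., 656, ., ., ., ., 635, ., 865]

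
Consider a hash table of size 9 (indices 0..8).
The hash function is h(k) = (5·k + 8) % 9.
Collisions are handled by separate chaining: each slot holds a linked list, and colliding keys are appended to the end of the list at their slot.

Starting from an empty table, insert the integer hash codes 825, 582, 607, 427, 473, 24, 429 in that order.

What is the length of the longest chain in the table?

825 -> bucket 2
582 -> bucket 2 (collision)
607 -> bucket 1
427 -> bucket 1 (collision)
473 -> bucket 6
24 -> bucket 2 (collision)
429 -> bucket 2 (collision)
Final buckets:
0: —
1: 607 -> 427
2: 825 -> 582 -> 24 -> 429
3: —
4: —
5: —
6: 473
7: —
8: —

4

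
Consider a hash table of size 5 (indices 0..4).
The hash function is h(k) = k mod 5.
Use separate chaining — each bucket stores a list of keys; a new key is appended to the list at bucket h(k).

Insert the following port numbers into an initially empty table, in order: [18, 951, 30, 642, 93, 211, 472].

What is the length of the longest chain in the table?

2

18 → bucket 3
951 → bucket 1
30 → bucket 0
642 → bucket 2
93 → bucket 3 (collision)
211 → bucket 1 (collision)
472 → bucket 2 (collision)
Final buckets:
0: 30
1: 951 -> 211
2: 642 -> 472
3: 18 -> 93
4: —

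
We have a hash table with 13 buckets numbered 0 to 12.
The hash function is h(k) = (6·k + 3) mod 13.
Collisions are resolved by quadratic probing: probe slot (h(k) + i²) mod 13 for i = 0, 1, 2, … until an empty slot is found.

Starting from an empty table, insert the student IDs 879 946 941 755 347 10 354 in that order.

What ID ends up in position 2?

879: h=12 → slot 12
946: h=11 → slot 11
941: h=7 → slot 7
755: h=9 → slot 9
347: h=5 → slot 5
10: h=11, probe 11,12,2 → slot 2
354: h=8 → slot 8
Table: [-, -, 10, -, -, 347, -, 941, 354, 755, -, 946, 879]

10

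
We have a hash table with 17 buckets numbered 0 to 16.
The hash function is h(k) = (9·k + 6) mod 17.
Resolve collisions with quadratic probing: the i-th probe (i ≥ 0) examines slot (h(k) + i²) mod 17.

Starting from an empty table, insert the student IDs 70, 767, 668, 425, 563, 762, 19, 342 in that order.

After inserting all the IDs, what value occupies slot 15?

342

Insert 70: h=7, slot 7 empty → index 7.
Insert 767: h=7, slot 7 occupied → index 8.
Insert 668: h=0, slot 0 empty → index 0.
Insert 425: h=6, slot 6 empty → index 6.
Insert 563: h=7, slots 7,8 occupied → index 11.
Insert 762: h=13, slot 13 empty → index 13.
Insert 19: h=7, slots 7,8,11 occupied → index 16.
Insert 342: h=7, slots 7,8,11,16,6 occupied → index 15.
Table: [668, -, -, -, -, -, 425, 70, 767, -, -, 563, -, 762, -, 342, 19]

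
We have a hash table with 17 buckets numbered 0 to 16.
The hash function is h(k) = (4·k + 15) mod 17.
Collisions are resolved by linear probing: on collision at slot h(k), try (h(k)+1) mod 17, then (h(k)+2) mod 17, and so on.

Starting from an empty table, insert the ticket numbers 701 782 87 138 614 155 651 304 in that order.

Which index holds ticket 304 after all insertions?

10

701: h=14 → slot 14
782: h=15 → slot 15
87: h=6 → slot 6
138: h=6, probe 6,7 → slot 7
614: h=6, probe 6,7,8 → slot 8
155: h=6, probe 6,7,8,9 → slot 9
651: h=1 → slot 1
304: h=7, probe 7,8,9,10 → slot 10
Table: [—, 651, —, —, —, —, 87, 138, 614, 155, 304, —, —, —, 701, 782, —]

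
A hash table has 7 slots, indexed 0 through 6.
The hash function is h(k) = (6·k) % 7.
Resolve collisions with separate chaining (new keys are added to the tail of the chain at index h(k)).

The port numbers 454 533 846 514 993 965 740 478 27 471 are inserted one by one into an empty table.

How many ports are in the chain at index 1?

5

454 -> bucket 1
533 -> bucket 6
846 -> bucket 1 (collision)
514 -> bucket 4
993 -> bucket 1 (collision)
965 -> bucket 1 (collision)
740 -> bucket 2
478 -> bucket 5
27 -> bucket 1 (collision)
471 -> bucket 5 (collision)
Final buckets:
0: -
1: 454 -> 846 -> 993 -> 965 -> 27
2: 740
3: -
4: 514
5: 478 -> 471
6: 533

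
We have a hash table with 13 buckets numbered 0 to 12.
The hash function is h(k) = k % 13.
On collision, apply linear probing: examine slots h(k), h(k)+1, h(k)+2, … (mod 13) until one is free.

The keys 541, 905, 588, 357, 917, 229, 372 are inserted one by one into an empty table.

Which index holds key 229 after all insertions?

Insert 541: h=8, slot 8 empty -> index 8.
Insert 905: h=8, slot 8 occupied -> index 9.
Insert 588: h=3, slot 3 empty -> index 3.
Insert 357: h=6, slot 6 empty -> index 6.
Insert 917: h=7, slot 7 empty -> index 7.
Insert 229: h=8, slots 8,9 occupied -> index 10.
Insert 372: h=8, slots 8,9,10 occupied -> index 11.
Table: [—, —, —, 588, —, —, 357, 917, 541, 905, 229, 372, —]

10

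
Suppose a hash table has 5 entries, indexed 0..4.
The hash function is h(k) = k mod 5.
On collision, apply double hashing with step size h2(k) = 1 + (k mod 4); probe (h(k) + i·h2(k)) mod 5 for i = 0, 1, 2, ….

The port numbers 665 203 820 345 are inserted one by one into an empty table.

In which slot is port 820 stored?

665: h=0 => slot 0
203: h=3 => slot 3
820: h=0, h2=1, probe 0,1 => slot 1
345: h=0, h2=2, probe 0,2 => slot 2
Table: [665, 820, 345, 203, -]

1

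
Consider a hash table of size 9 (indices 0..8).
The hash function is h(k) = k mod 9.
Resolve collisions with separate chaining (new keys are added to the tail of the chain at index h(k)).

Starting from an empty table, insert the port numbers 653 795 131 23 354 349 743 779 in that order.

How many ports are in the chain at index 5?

653 -> bucket 5
795 -> bucket 3
131 -> bucket 5 (collision)
23 -> bucket 5 (collision)
354 -> bucket 3 (collision)
349 -> bucket 7
743 -> bucket 5 (collision)
779 -> bucket 5 (collision)
Final buckets:
0: ∅
1: ∅
2: ∅
3: 795 -> 354
4: ∅
5: 653 -> 131 -> 23 -> 743 -> 779
6: ∅
7: 349
8: ∅

5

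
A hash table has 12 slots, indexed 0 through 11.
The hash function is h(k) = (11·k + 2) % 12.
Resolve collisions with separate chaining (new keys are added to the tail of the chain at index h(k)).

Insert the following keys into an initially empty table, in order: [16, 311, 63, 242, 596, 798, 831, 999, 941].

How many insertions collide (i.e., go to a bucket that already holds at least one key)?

16 → bucket 10
311 → bucket 3
63 → bucket 11
242 → bucket 0
596 → bucket 6
798 → bucket 8
831 → bucket 11 (collision)
999 → bucket 11 (collision)
941 → bucket 9
Final buckets:
0: 242
1: .
2: .
3: 311
4: .
5: .
6: 596
7: .
8: 798
9: 941
10: 16
11: 63 -> 831 -> 999

2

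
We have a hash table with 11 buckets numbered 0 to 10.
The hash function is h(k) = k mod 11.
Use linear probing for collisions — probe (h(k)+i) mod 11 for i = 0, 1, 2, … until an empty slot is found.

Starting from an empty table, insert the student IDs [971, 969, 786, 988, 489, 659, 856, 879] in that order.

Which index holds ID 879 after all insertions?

971 hashes to 3; slot 3 is free → place at 3.
969 hashes to 1; slot 1 is free → place at 1.
786 hashes to 5; slot 5 is free → place at 5.
988 hashes to 9; slot 9 is free → place at 9.
489 hashes to 5; 5 taken → place at 6.
659 hashes to 10; slot 10 is free → place at 10.
856 hashes to 9; 9,10 taken → place at 0.
879 hashes to 10; 10,0,1 taken → place at 2.
Table: [856, 969, 879, 971, ∅, 786, 489, ∅, ∅, 988, 659]

2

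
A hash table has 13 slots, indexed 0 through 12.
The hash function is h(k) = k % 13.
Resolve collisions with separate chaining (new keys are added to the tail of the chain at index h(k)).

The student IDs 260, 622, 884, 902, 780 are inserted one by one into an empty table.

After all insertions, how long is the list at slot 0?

3

Insert 260: h=0, bucket 0 empty -> new chain.
Insert 622: h=11, bucket 11 empty -> new chain.
Insert 884: h=0, bucket 0 nonempty -> append to chain.
Insert 902: h=5, bucket 5 empty -> new chain.
Insert 780: h=0, bucket 0 nonempty -> append to chain.
Final buckets:
0: 260 -> 884 -> 780
1: .
2: .
3: .
4: .
5: 902
6: .
7: .
8: .
9: .
10: .
11: 622
12: .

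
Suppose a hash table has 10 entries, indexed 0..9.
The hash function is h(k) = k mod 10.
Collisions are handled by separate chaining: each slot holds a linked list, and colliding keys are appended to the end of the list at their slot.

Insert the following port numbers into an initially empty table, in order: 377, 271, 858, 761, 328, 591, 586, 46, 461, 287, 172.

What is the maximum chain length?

4

Insert 377: h=7, bucket 7 empty -> new chain.
Insert 271: h=1, bucket 1 empty -> new chain.
Insert 858: h=8, bucket 8 empty -> new chain.
Insert 761: h=1, bucket 1 nonempty -> append to chain.
Insert 328: h=8, bucket 8 nonempty -> append to chain.
Insert 591: h=1, bucket 1 nonempty -> append to chain.
Insert 586: h=6, bucket 6 empty -> new chain.
Insert 46: h=6, bucket 6 nonempty -> append to chain.
Insert 461: h=1, bucket 1 nonempty -> append to chain.
Insert 287: h=7, bucket 7 nonempty -> append to chain.
Insert 172: h=2, bucket 2 empty -> new chain.
Final buckets:
0: .
1: 271 -> 761 -> 591 -> 461
2: 172
3: .
4: .
5: .
6: 586 -> 46
7: 377 -> 287
8: 858 -> 328
9: .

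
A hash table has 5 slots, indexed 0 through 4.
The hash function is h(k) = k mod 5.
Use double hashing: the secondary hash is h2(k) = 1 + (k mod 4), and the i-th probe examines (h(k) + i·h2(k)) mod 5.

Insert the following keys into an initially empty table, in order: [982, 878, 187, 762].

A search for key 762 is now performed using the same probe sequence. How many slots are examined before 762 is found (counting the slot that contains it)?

2

982: h=2 => slot 2
878: h=3 => slot 3
187: h=2, h2=4, probe 2,1 => slot 1
762: h=2, h2=3, probe 2,0 => slot 0
Table: [762, 187, 982, 878, -]
Lookup 762: h=2, h2=3, probe 2,0 → found at 0.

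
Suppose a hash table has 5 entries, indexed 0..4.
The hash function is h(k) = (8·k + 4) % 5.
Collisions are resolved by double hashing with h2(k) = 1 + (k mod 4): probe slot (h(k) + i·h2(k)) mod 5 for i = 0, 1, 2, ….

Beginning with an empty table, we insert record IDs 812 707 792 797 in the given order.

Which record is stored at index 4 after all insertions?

812 hashes to 0; slot 0 is free -> place at 0.
707 hashes to 0, h2=4; 0 taken -> place at 4.
792 hashes to 0, h2=1; 0 taken -> place at 1.
797 hashes to 0, h2=2; 0 taken -> place at 2.
Table: [812, 792, 797, ., 707]

707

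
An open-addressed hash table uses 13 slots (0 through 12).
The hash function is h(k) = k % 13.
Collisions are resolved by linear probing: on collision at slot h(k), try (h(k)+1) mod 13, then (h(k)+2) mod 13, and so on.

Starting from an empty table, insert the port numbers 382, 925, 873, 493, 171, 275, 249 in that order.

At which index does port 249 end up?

382: h=5 -> slot 5
925: h=2 -> slot 2
873: h=2, probe 2,3 -> slot 3
493: h=12 -> slot 12
171: h=2, probe 2,3,4 -> slot 4
275: h=2, probe 2,3,4,5,6 -> slot 6
249: h=2, probe 2,3,4,5,6,7 -> slot 7
Table: [., ., 925, 873, 171, 382, 275, 249, ., ., ., ., 493]

7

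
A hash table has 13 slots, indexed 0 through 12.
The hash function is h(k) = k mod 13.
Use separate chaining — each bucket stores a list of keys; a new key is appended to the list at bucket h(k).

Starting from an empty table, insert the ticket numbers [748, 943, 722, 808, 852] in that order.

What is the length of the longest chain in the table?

4

748 -> bucket 7
943 -> bucket 7 (collision)
722 -> bucket 7 (collision)
808 -> bucket 2
852 -> bucket 7 (collision)
Final buckets:
0: —
1: —
2: 808
3: —
4: —
5: —
6: —
7: 748 -> 943 -> 722 -> 852
8: —
9: —
10: —
11: —
12: —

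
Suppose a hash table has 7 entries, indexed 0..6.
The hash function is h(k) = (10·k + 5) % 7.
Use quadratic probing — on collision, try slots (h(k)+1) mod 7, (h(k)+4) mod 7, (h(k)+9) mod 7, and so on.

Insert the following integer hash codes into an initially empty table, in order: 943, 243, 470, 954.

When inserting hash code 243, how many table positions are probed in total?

Insert 943: h=6, slot 6 empty -> index 6.
Insert 243: h=6, slot 6 occupied -> index 0.
Insert 470: h=1, slot 1 empty -> index 1.
Insert 954: h=4, slot 4 empty -> index 4.
Table: [243, 470, ∅, ∅, 954, ∅, 943]

2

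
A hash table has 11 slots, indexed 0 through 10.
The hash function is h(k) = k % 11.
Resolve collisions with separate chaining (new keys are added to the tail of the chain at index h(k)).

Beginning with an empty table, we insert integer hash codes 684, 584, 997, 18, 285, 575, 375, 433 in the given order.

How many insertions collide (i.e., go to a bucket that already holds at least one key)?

2

684 -> bucket 2
584 -> bucket 1
997 -> bucket 7
18 -> bucket 7 (collision)
285 -> bucket 10
575 -> bucket 3
375 -> bucket 1 (collision)
433 -> bucket 4
Final buckets:
0: -
1: 584 -> 375
2: 684
3: 575
4: 433
5: -
6: -
7: 997 -> 18
8: -
9: -
10: 285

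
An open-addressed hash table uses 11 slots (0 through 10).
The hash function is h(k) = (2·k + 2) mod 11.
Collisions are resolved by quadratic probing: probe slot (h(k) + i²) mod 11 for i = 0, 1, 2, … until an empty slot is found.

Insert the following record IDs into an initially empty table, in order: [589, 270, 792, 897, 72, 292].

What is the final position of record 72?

1

589 hashes to 3; slot 3 is free → place at 3.
270 hashes to 3; 3 taken → place at 4.
792 hashes to 2; slot 2 is free → place at 2.
897 hashes to 3; 3,4 taken → place at 7.
72 hashes to 3; 3,4,7 taken → place at 1.
292 hashes to 3; 3,4,7,1 taken → place at 8.
Table: [∅, 72, 792, 589, 270, ∅, ∅, 897, 292, ∅, ∅]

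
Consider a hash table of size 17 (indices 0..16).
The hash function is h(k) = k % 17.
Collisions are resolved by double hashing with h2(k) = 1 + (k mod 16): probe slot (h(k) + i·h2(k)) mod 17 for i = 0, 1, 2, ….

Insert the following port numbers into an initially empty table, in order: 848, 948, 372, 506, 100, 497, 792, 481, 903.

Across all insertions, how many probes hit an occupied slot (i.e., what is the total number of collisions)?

4

848: h=15 → slot 15
948: h=13 → slot 13
372: h=15, h2=5, probe 15,3 → slot 3
506: h=13, h2=11, probe 13,7 → slot 7
100: h=15, h2=5, probe 15,3,8 → slot 8
497: h=4 → slot 4
792: h=10 → slot 10
481: h=5 → slot 5
903: h=2 → slot 2
Table: [-, -, 903, 372, 497, 481, -, 506, 100, -, 792, -, -, 948, -, 848, -]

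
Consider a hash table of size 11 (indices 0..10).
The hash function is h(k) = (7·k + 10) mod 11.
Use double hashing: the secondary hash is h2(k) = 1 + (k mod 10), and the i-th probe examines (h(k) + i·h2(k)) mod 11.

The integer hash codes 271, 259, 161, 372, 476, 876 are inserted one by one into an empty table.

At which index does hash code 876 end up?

0

271: h=4 → slot 4
259: h=8 → slot 8
161: h=4, h2=2, probe 4,6 → slot 6
372: h=7 → slot 7
476: h=9 → slot 9
876: h=4, h2=7, probe 4,0 → slot 0
Table: [876, —, —, —, 271, —, 161, 372, 259, 476, —]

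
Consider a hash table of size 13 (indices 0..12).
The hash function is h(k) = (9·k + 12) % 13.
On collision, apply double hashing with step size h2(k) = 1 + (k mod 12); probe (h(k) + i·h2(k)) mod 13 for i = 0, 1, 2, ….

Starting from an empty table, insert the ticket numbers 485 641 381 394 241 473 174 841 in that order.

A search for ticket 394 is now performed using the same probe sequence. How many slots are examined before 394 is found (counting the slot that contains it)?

2

Insert 485: h=9, slot 9 empty -> index 9.
Insert 641: h=9, h2=6, slot 9 occupied -> index 2.
Insert 381: h=9, h2=10, slot 9 occupied -> index 6.
Insert 394: h=9, h2=11, slot 9 occupied -> index 7.
Insert 241: h=10, slot 10 empty -> index 10.
Insert 473: h=5, slot 5 empty -> index 5.
Insert 174: h=5, h2=7, slot 5 occupied -> index 12.
Insert 841: h=2, h2=2, slot 2 occupied -> index 4.
Table: [., ., 641, ., 841, 473, 381, 394, ., 485, 241, ., 174]
Lookup 394: h=9, h2=11, probe 9,7 → found at 7.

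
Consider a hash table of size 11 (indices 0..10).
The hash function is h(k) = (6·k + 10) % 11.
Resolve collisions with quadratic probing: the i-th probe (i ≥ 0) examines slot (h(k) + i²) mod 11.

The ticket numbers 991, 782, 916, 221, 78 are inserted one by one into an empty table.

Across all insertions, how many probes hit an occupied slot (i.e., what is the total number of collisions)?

7

991: h=5 -> slot 5
782: h=5, probe 5,6 -> slot 6
916: h=6, probe 6,7 -> slot 7
221: h=5, probe 5,6,9 -> slot 9
78: h=5, probe 5,6,9,3 -> slot 3
Table: [∅, ∅, ∅, 78, ∅, 991, 782, 916, ∅, 221, ∅]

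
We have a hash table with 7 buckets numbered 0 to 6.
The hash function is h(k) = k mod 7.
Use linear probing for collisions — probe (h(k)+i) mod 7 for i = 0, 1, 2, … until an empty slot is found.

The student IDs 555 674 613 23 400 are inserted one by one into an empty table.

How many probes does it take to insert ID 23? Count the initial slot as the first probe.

4

Insert 555: h=2, slot 2 empty -> index 2.
Insert 674: h=2, slot 2 occupied -> index 3.
Insert 613: h=4, slot 4 empty -> index 4.
Insert 23: h=2, slots 2,3,4 occupied -> index 5.
Insert 400: h=1, slot 1 empty -> index 1.
Table: [—, 400, 555, 674, 613, 23, —]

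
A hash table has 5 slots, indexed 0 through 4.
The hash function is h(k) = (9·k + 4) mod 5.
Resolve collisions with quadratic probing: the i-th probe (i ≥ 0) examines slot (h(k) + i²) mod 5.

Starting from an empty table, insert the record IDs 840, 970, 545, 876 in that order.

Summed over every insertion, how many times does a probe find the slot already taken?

5

840 hashes to 4; slot 4 is free -> place at 4.
970 hashes to 4; 4 taken -> place at 0.
545 hashes to 4; 4,0 taken -> place at 3.
876 hashes to 3; 3,4 taken -> place at 2.
Table: [970, ∅, 876, 545, 840]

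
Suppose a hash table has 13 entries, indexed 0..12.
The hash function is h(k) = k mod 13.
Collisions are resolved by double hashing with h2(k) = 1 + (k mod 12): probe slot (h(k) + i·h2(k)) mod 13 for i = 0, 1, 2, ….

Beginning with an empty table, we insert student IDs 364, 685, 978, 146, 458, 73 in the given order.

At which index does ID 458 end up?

Insert 364: h=0, slot 0 empty → index 0.
Insert 685: h=9, slot 9 empty → index 9.
Insert 978: h=3, slot 3 empty → index 3.
Insert 146: h=3, h2=3, slot 3 occupied → index 6.
Insert 458: h=3, h2=3, slots 3,6,9 occupied → index 12.
Insert 73: h=8, slot 8 empty → index 8.
Table: [364, -, -, 978, -, -, 146, -, 73, 685, -, -, 458]

12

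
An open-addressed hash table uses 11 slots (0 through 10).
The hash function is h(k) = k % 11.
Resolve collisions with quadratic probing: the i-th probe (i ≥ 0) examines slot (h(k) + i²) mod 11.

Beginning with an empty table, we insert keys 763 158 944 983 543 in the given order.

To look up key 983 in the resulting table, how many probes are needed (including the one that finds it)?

763 hashes to 4; slot 4 is free -> place at 4.
158 hashes to 4; 4 taken -> place at 5.
944 hashes to 9; slot 9 is free -> place at 9.
983 hashes to 4; 4,5 taken -> place at 8.
543 hashes to 4; 4,5,8 taken -> place at 2.
Table: [_, _, 543, _, 763, 158, _, _, 983, 944, _]
Lookup 983: h=4, probe 4,5,8 → found at 8.

3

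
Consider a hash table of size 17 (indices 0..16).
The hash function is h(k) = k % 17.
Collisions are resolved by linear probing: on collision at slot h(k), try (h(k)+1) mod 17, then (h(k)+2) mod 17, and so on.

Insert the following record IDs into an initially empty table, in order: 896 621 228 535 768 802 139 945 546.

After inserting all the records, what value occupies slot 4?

896 hashes to 12; slot 12 is free => place at 12.
621 hashes to 9; slot 9 is free => place at 9.
228 hashes to 7; slot 7 is free => place at 7.
535 hashes to 8; slot 8 is free => place at 8.
768 hashes to 3; slot 3 is free => place at 3.
802 hashes to 3; 3 taken => place at 4.
139 hashes to 3; 3,4 taken => place at 5.
945 hashes to 10; slot 10 is free => place at 10.
546 hashes to 2; slot 2 is free => place at 2.
Table: [∅, ∅, 546, 768, 802, 139, ∅, 228, 535, 621, 945, ∅, 896, ∅, ∅, ∅, ∅]

802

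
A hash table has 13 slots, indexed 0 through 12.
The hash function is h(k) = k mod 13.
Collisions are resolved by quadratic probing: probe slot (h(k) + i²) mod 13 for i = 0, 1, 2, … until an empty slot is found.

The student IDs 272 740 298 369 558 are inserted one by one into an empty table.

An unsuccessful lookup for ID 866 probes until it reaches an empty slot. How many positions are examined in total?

Insert 272: h=12, slot 12 empty → index 12.
Insert 740: h=12, slot 12 occupied → index 0.
Insert 298: h=12, slots 12,0 occupied → index 3.
Insert 369: h=5, slot 5 empty → index 5.
Insert 558: h=12, slots 12,0,3 occupied → index 8.
Table: [740, —, —, 298, —, 369, —, —, 558, —, —, —, 272]
Lookup 866: h=8, probe 8,9 → slot 9 empty, not found.

2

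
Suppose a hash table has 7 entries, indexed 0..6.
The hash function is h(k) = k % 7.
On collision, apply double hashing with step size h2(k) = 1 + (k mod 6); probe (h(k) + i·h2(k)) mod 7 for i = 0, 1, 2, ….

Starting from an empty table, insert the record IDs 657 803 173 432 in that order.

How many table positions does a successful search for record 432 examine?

657: h=6 => slot 6
803: h=5 => slot 5
173: h=5, h2=6, probe 5,4 => slot 4
432: h=5, h2=1, probe 5,6,0 => slot 0
Table: [432, —, —, —, 173, 803, 657]
Lookup 432: h=5, h2=1, probe 5,6,0 → found at 0.

3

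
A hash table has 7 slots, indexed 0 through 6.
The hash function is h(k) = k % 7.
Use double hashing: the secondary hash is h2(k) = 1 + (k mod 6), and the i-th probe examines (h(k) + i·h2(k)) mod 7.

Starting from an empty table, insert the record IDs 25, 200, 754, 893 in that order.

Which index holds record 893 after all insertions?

3

25 hashes to 4; slot 4 is free → place at 4.
200 hashes to 4, h2=3; 4 taken → place at 0.
754 hashes to 5; slot 5 is free → place at 5.
893 hashes to 4, h2=6; 4 taken → place at 3.
Table: [200, ∅, ∅, 893, 25, 754, ∅]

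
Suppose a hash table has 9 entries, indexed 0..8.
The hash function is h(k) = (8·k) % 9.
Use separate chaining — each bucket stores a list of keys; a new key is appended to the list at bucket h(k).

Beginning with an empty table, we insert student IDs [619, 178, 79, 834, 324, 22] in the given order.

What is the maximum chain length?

619 -> bucket 2
178 -> bucket 2 (collision)
79 -> bucket 2 (collision)
834 -> bucket 3
324 -> bucket 0
22 -> bucket 5
Final buckets:
0: 324
1: .
2: 619 -> 178 -> 79
3: 834
4: .
5: 22
6: .
7: .
8: .

3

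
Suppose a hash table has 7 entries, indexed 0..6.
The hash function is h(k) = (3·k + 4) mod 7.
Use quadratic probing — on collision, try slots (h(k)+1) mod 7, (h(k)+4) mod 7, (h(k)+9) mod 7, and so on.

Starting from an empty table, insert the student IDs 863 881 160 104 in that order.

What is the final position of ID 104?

Insert 863: h=3, slot 3 empty → index 3.
Insert 881: h=1, slot 1 empty → index 1.
Insert 160: h=1, slot 1 occupied → index 2.
Insert 104: h=1, slots 1,2 occupied → index 5.
Table: [., 881, 160, 863, ., 104, .]

5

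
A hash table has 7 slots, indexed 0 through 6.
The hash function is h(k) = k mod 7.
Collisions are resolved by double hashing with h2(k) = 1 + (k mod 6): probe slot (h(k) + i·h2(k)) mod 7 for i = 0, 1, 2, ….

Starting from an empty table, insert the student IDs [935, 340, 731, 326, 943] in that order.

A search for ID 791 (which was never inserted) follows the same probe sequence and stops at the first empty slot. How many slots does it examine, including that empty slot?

2

935 hashes to 4; slot 4 is free → place at 4.
340 hashes to 4, h2=5; 4 taken → place at 2.
731 hashes to 3; slot 3 is free → place at 3.
326 hashes to 4, h2=3; 4 taken → place at 0.
943 hashes to 5; slot 5 is free → place at 5.
Table: [326, _, 340, 731, 935, 943, _]
Lookup 791: h=0, h2=6, probe 0,6 → slot 6 empty, not found.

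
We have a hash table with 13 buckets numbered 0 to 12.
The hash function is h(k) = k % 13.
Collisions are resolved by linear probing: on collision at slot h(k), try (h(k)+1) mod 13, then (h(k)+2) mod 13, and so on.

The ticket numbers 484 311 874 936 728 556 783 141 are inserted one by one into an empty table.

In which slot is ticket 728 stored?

484: h=3 -> slot 3
311: h=12 -> slot 12
874: h=3, probe 3,4 -> slot 4
936: h=0 -> slot 0
728: h=0, probe 0,1 -> slot 1
556: h=10 -> slot 10
783: h=3, probe 3,4,5 -> slot 5
141: h=11 -> slot 11
Table: [936, 728, -, 484, 874, 783, -, -, -, -, 556, 141, 311]

1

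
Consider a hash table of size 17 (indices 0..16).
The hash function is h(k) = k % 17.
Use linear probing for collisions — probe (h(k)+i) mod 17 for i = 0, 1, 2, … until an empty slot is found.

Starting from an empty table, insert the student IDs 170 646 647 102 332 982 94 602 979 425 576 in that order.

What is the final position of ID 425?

4

170: h=0 -> slot 0
646: h=0, probe 0,1 -> slot 1
647: h=1, probe 1,2 -> slot 2
102: h=0, probe 0,1,2,3 -> slot 3
332: h=9 -> slot 9
982: h=13 -> slot 13
94: h=9, probe 9,10 -> slot 10
602: h=7 -> slot 7
979: h=10, probe 10,11 -> slot 11
425: h=0, probe 0,1,2,3,4 -> slot 4
576: h=15 -> slot 15
Table: [170, 646, 647, 102, 425, ., ., 602, ., 332, 94, 979, ., 982, ., 576, .]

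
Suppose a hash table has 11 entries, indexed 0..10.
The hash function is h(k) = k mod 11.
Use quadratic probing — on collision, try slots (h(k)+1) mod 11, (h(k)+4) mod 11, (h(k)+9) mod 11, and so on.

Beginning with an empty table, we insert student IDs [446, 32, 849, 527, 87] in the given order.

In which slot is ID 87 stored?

3

Insert 446: h=6, slot 6 empty -> index 6.
Insert 32: h=10, slot 10 empty -> index 10.
Insert 849: h=2, slot 2 empty -> index 2.
Insert 527: h=10, slot 10 occupied -> index 0.
Insert 87: h=10, slots 10,0 occupied -> index 3.
Table: [527, -, 849, 87, -, -, 446, -, -, -, 32]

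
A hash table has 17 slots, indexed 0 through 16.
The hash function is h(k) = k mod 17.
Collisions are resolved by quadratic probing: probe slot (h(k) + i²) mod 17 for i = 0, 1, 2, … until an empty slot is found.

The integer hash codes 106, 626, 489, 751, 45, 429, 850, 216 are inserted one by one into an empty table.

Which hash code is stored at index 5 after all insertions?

429

106: h=4 -> slot 4
626: h=14 -> slot 14
489: h=13 -> slot 13
751: h=3 -> slot 3
45: h=11 -> slot 11
429: h=4, probe 4,5 -> slot 5
850: h=0 -> slot 0
216: h=12 -> slot 12
Table: [850, -, -, 751, 106, 429, -, -, -, -, -, 45, 216, 489, 626, -, -]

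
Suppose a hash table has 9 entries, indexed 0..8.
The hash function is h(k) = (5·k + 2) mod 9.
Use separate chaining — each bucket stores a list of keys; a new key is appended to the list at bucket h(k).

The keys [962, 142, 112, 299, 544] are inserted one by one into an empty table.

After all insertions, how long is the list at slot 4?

962 -> bucket 6
142 -> bucket 1
112 -> bucket 4
299 -> bucket 3
544 -> bucket 4 (collision)
Final buckets:
0: _
1: 142
2: _
3: 299
4: 112 -> 544
5: _
6: 962
7: _
8: _

2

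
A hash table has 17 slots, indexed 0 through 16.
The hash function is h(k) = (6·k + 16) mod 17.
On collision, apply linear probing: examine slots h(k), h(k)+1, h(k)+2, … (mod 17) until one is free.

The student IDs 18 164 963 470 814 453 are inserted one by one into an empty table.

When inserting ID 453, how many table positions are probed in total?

4

Insert 18: h=5, slot 5 empty => index 5.
Insert 164: h=14, slot 14 empty => index 14.
Insert 963: h=14, slot 14 occupied => index 15.
Insert 470: h=14, slots 14,15 occupied => index 16.
Insert 814: h=4, slot 4 empty => index 4.
Insert 453: h=14, slots 14,15,16 occupied => index 0.
Table: [453, ., ., ., 814, 18, ., ., ., ., ., ., ., ., 164, 963, 470]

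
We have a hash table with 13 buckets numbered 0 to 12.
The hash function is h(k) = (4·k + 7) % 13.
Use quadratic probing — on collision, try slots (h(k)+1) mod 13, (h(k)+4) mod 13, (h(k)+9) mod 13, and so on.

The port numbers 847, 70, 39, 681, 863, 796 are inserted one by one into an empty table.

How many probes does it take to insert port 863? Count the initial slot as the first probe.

847: h=2 => slot 2
70: h=1 => slot 1
39: h=7 => slot 7
681: h=1, probe 1,2,5 => slot 5
863: h=1, probe 1,2,5,10 => slot 10
796: h=6 => slot 6
Table: [_, 70, 847, _, _, 681, 796, 39, _, _, 863, _, _]

4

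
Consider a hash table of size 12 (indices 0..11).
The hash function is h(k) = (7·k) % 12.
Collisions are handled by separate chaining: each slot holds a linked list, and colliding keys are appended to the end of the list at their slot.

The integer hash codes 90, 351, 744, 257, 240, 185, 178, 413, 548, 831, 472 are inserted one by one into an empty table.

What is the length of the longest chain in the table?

3

90 → bucket 6
351 → bucket 9
744 → bucket 0
257 → bucket 11
240 → bucket 0 (collision)
185 → bucket 11 (collision)
178 → bucket 10
413 → bucket 11 (collision)
548 → bucket 8
831 → bucket 9 (collision)
472 → bucket 4
Final buckets:
0: 744 -> 240
1: —
2: —
3: —
4: 472
5: —
6: 90
7: —
8: 548
9: 351 -> 831
10: 178
11: 257 -> 185 -> 413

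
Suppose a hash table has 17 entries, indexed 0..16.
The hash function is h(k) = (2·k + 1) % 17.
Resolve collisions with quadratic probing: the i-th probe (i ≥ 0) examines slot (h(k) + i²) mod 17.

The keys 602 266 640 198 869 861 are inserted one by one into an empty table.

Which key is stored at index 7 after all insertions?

640

Insert 602: h=15, slot 15 empty → index 15.
Insert 266: h=6, slot 6 empty → index 6.
Insert 640: h=6, slot 6 occupied → index 7.
Insert 198: h=6, slots 6,7 occupied → index 10.
Insert 869: h=5, slot 5 empty → index 5.
Insert 861: h=6, slots 6,7,10,15,5 occupied → index 14.
Table: [∅, ∅, ∅, ∅, ∅, 869, 266, 640, ∅, ∅, 198, ∅, ∅, ∅, 861, 602, ∅]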